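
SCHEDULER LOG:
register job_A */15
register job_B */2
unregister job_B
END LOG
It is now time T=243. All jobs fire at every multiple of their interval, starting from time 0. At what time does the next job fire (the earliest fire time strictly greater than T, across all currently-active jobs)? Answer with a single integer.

Op 1: register job_A */15 -> active={job_A:*/15}
Op 2: register job_B */2 -> active={job_A:*/15, job_B:*/2}
Op 3: unregister job_B -> active={job_A:*/15}
  job_A: interval 15, next fire after T=243 is 255
Earliest fire time = 255 (job job_A)

Answer: 255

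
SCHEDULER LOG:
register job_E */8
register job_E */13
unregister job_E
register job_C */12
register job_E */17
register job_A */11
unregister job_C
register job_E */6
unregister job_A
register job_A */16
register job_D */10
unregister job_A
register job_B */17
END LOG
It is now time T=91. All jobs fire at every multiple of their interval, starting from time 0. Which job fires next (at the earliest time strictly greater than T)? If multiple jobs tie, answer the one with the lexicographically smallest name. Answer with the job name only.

Answer: job_E

Derivation:
Op 1: register job_E */8 -> active={job_E:*/8}
Op 2: register job_E */13 -> active={job_E:*/13}
Op 3: unregister job_E -> active={}
Op 4: register job_C */12 -> active={job_C:*/12}
Op 5: register job_E */17 -> active={job_C:*/12, job_E:*/17}
Op 6: register job_A */11 -> active={job_A:*/11, job_C:*/12, job_E:*/17}
Op 7: unregister job_C -> active={job_A:*/11, job_E:*/17}
Op 8: register job_E */6 -> active={job_A:*/11, job_E:*/6}
Op 9: unregister job_A -> active={job_E:*/6}
Op 10: register job_A */16 -> active={job_A:*/16, job_E:*/6}
Op 11: register job_D */10 -> active={job_A:*/16, job_D:*/10, job_E:*/6}
Op 12: unregister job_A -> active={job_D:*/10, job_E:*/6}
Op 13: register job_B */17 -> active={job_B:*/17, job_D:*/10, job_E:*/6}
  job_B: interval 17, next fire after T=91 is 102
  job_D: interval 10, next fire after T=91 is 100
  job_E: interval 6, next fire after T=91 is 96
Earliest = 96, winner (lex tiebreak) = job_E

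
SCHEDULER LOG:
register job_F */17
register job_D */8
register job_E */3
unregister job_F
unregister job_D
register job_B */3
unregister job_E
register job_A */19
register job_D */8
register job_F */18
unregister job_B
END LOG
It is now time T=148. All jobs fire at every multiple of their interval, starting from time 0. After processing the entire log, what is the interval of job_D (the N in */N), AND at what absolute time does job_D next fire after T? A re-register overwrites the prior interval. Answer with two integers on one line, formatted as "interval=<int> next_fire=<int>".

Op 1: register job_F */17 -> active={job_F:*/17}
Op 2: register job_D */8 -> active={job_D:*/8, job_F:*/17}
Op 3: register job_E */3 -> active={job_D:*/8, job_E:*/3, job_F:*/17}
Op 4: unregister job_F -> active={job_D:*/8, job_E:*/3}
Op 5: unregister job_D -> active={job_E:*/3}
Op 6: register job_B */3 -> active={job_B:*/3, job_E:*/3}
Op 7: unregister job_E -> active={job_B:*/3}
Op 8: register job_A */19 -> active={job_A:*/19, job_B:*/3}
Op 9: register job_D */8 -> active={job_A:*/19, job_B:*/3, job_D:*/8}
Op 10: register job_F */18 -> active={job_A:*/19, job_B:*/3, job_D:*/8, job_F:*/18}
Op 11: unregister job_B -> active={job_A:*/19, job_D:*/8, job_F:*/18}
Final interval of job_D = 8
Next fire of job_D after T=148: (148//8+1)*8 = 152

Answer: interval=8 next_fire=152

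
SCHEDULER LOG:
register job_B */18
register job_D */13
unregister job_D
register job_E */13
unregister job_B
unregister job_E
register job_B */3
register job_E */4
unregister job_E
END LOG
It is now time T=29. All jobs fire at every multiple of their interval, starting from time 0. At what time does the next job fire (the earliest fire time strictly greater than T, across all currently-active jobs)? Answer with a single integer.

Answer: 30

Derivation:
Op 1: register job_B */18 -> active={job_B:*/18}
Op 2: register job_D */13 -> active={job_B:*/18, job_D:*/13}
Op 3: unregister job_D -> active={job_B:*/18}
Op 4: register job_E */13 -> active={job_B:*/18, job_E:*/13}
Op 5: unregister job_B -> active={job_E:*/13}
Op 6: unregister job_E -> active={}
Op 7: register job_B */3 -> active={job_B:*/3}
Op 8: register job_E */4 -> active={job_B:*/3, job_E:*/4}
Op 9: unregister job_E -> active={job_B:*/3}
  job_B: interval 3, next fire after T=29 is 30
Earliest fire time = 30 (job job_B)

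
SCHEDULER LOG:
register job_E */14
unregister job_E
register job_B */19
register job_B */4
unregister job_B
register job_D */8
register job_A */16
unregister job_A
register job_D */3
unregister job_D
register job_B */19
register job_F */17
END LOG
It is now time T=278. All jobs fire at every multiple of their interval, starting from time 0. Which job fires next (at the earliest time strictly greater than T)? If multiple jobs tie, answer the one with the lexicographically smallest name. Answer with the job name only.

Answer: job_B

Derivation:
Op 1: register job_E */14 -> active={job_E:*/14}
Op 2: unregister job_E -> active={}
Op 3: register job_B */19 -> active={job_B:*/19}
Op 4: register job_B */4 -> active={job_B:*/4}
Op 5: unregister job_B -> active={}
Op 6: register job_D */8 -> active={job_D:*/8}
Op 7: register job_A */16 -> active={job_A:*/16, job_D:*/8}
Op 8: unregister job_A -> active={job_D:*/8}
Op 9: register job_D */3 -> active={job_D:*/3}
Op 10: unregister job_D -> active={}
Op 11: register job_B */19 -> active={job_B:*/19}
Op 12: register job_F */17 -> active={job_B:*/19, job_F:*/17}
  job_B: interval 19, next fire after T=278 is 285
  job_F: interval 17, next fire after T=278 is 289
Earliest = 285, winner (lex tiebreak) = job_B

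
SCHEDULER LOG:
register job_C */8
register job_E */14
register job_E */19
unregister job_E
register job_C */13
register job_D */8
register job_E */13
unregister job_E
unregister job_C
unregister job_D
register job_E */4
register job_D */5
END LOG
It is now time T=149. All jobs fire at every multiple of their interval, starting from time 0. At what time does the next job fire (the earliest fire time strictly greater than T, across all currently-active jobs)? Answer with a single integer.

Answer: 150

Derivation:
Op 1: register job_C */8 -> active={job_C:*/8}
Op 2: register job_E */14 -> active={job_C:*/8, job_E:*/14}
Op 3: register job_E */19 -> active={job_C:*/8, job_E:*/19}
Op 4: unregister job_E -> active={job_C:*/8}
Op 5: register job_C */13 -> active={job_C:*/13}
Op 6: register job_D */8 -> active={job_C:*/13, job_D:*/8}
Op 7: register job_E */13 -> active={job_C:*/13, job_D:*/8, job_E:*/13}
Op 8: unregister job_E -> active={job_C:*/13, job_D:*/8}
Op 9: unregister job_C -> active={job_D:*/8}
Op 10: unregister job_D -> active={}
Op 11: register job_E */4 -> active={job_E:*/4}
Op 12: register job_D */5 -> active={job_D:*/5, job_E:*/4}
  job_D: interval 5, next fire after T=149 is 150
  job_E: interval 4, next fire after T=149 is 152
Earliest fire time = 150 (job job_D)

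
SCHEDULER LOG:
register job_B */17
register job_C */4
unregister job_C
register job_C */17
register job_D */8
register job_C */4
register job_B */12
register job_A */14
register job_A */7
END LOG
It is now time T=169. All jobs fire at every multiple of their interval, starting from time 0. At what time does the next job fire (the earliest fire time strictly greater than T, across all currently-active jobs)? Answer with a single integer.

Op 1: register job_B */17 -> active={job_B:*/17}
Op 2: register job_C */4 -> active={job_B:*/17, job_C:*/4}
Op 3: unregister job_C -> active={job_B:*/17}
Op 4: register job_C */17 -> active={job_B:*/17, job_C:*/17}
Op 5: register job_D */8 -> active={job_B:*/17, job_C:*/17, job_D:*/8}
Op 6: register job_C */4 -> active={job_B:*/17, job_C:*/4, job_D:*/8}
Op 7: register job_B */12 -> active={job_B:*/12, job_C:*/4, job_D:*/8}
Op 8: register job_A */14 -> active={job_A:*/14, job_B:*/12, job_C:*/4, job_D:*/8}
Op 9: register job_A */7 -> active={job_A:*/7, job_B:*/12, job_C:*/4, job_D:*/8}
  job_A: interval 7, next fire after T=169 is 175
  job_B: interval 12, next fire after T=169 is 180
  job_C: interval 4, next fire after T=169 is 172
  job_D: interval 8, next fire after T=169 is 176
Earliest fire time = 172 (job job_C)

Answer: 172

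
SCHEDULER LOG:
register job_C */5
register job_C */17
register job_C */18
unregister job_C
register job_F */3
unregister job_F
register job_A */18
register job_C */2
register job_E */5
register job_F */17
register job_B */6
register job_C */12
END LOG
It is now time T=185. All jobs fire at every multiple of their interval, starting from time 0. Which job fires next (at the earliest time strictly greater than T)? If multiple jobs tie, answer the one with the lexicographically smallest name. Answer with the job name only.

Op 1: register job_C */5 -> active={job_C:*/5}
Op 2: register job_C */17 -> active={job_C:*/17}
Op 3: register job_C */18 -> active={job_C:*/18}
Op 4: unregister job_C -> active={}
Op 5: register job_F */3 -> active={job_F:*/3}
Op 6: unregister job_F -> active={}
Op 7: register job_A */18 -> active={job_A:*/18}
Op 8: register job_C */2 -> active={job_A:*/18, job_C:*/2}
Op 9: register job_E */5 -> active={job_A:*/18, job_C:*/2, job_E:*/5}
Op 10: register job_F */17 -> active={job_A:*/18, job_C:*/2, job_E:*/5, job_F:*/17}
Op 11: register job_B */6 -> active={job_A:*/18, job_B:*/6, job_C:*/2, job_E:*/5, job_F:*/17}
Op 12: register job_C */12 -> active={job_A:*/18, job_B:*/6, job_C:*/12, job_E:*/5, job_F:*/17}
  job_A: interval 18, next fire after T=185 is 198
  job_B: interval 6, next fire after T=185 is 186
  job_C: interval 12, next fire after T=185 is 192
  job_E: interval 5, next fire after T=185 is 190
  job_F: interval 17, next fire after T=185 is 187
Earliest = 186, winner (lex tiebreak) = job_B

Answer: job_B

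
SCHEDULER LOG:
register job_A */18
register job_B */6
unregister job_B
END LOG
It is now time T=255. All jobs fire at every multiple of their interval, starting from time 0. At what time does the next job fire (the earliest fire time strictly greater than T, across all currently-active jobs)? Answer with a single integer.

Answer: 270

Derivation:
Op 1: register job_A */18 -> active={job_A:*/18}
Op 2: register job_B */6 -> active={job_A:*/18, job_B:*/6}
Op 3: unregister job_B -> active={job_A:*/18}
  job_A: interval 18, next fire after T=255 is 270
Earliest fire time = 270 (job job_A)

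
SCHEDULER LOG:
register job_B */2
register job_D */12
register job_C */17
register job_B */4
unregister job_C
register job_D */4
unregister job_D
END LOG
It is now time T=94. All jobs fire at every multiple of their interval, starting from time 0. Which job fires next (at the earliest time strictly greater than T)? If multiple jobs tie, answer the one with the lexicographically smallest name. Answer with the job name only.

Op 1: register job_B */2 -> active={job_B:*/2}
Op 2: register job_D */12 -> active={job_B:*/2, job_D:*/12}
Op 3: register job_C */17 -> active={job_B:*/2, job_C:*/17, job_D:*/12}
Op 4: register job_B */4 -> active={job_B:*/4, job_C:*/17, job_D:*/12}
Op 5: unregister job_C -> active={job_B:*/4, job_D:*/12}
Op 6: register job_D */4 -> active={job_B:*/4, job_D:*/4}
Op 7: unregister job_D -> active={job_B:*/4}
  job_B: interval 4, next fire after T=94 is 96
Earliest = 96, winner (lex tiebreak) = job_B

Answer: job_B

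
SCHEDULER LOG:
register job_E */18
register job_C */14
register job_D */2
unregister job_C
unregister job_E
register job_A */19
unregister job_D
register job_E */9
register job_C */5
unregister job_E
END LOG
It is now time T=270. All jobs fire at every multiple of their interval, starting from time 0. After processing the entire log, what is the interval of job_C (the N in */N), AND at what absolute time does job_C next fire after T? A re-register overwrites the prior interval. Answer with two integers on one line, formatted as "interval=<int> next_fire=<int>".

Op 1: register job_E */18 -> active={job_E:*/18}
Op 2: register job_C */14 -> active={job_C:*/14, job_E:*/18}
Op 3: register job_D */2 -> active={job_C:*/14, job_D:*/2, job_E:*/18}
Op 4: unregister job_C -> active={job_D:*/2, job_E:*/18}
Op 5: unregister job_E -> active={job_D:*/2}
Op 6: register job_A */19 -> active={job_A:*/19, job_D:*/2}
Op 7: unregister job_D -> active={job_A:*/19}
Op 8: register job_E */9 -> active={job_A:*/19, job_E:*/9}
Op 9: register job_C */5 -> active={job_A:*/19, job_C:*/5, job_E:*/9}
Op 10: unregister job_E -> active={job_A:*/19, job_C:*/5}
Final interval of job_C = 5
Next fire of job_C after T=270: (270//5+1)*5 = 275

Answer: interval=5 next_fire=275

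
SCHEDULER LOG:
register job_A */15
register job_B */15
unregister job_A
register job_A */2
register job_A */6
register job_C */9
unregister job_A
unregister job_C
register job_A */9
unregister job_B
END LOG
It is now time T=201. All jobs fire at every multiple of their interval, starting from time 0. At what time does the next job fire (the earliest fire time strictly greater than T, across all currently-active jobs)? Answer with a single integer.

Answer: 207

Derivation:
Op 1: register job_A */15 -> active={job_A:*/15}
Op 2: register job_B */15 -> active={job_A:*/15, job_B:*/15}
Op 3: unregister job_A -> active={job_B:*/15}
Op 4: register job_A */2 -> active={job_A:*/2, job_B:*/15}
Op 5: register job_A */6 -> active={job_A:*/6, job_B:*/15}
Op 6: register job_C */9 -> active={job_A:*/6, job_B:*/15, job_C:*/9}
Op 7: unregister job_A -> active={job_B:*/15, job_C:*/9}
Op 8: unregister job_C -> active={job_B:*/15}
Op 9: register job_A */9 -> active={job_A:*/9, job_B:*/15}
Op 10: unregister job_B -> active={job_A:*/9}
  job_A: interval 9, next fire after T=201 is 207
Earliest fire time = 207 (job job_A)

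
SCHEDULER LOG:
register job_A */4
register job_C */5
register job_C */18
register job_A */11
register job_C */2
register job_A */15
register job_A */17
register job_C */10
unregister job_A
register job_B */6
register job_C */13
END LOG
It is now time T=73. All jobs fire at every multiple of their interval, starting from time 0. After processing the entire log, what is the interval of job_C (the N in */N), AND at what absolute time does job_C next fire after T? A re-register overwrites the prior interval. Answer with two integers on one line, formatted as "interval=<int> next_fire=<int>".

Answer: interval=13 next_fire=78

Derivation:
Op 1: register job_A */4 -> active={job_A:*/4}
Op 2: register job_C */5 -> active={job_A:*/4, job_C:*/5}
Op 3: register job_C */18 -> active={job_A:*/4, job_C:*/18}
Op 4: register job_A */11 -> active={job_A:*/11, job_C:*/18}
Op 5: register job_C */2 -> active={job_A:*/11, job_C:*/2}
Op 6: register job_A */15 -> active={job_A:*/15, job_C:*/2}
Op 7: register job_A */17 -> active={job_A:*/17, job_C:*/2}
Op 8: register job_C */10 -> active={job_A:*/17, job_C:*/10}
Op 9: unregister job_A -> active={job_C:*/10}
Op 10: register job_B */6 -> active={job_B:*/6, job_C:*/10}
Op 11: register job_C */13 -> active={job_B:*/6, job_C:*/13}
Final interval of job_C = 13
Next fire of job_C after T=73: (73//13+1)*13 = 78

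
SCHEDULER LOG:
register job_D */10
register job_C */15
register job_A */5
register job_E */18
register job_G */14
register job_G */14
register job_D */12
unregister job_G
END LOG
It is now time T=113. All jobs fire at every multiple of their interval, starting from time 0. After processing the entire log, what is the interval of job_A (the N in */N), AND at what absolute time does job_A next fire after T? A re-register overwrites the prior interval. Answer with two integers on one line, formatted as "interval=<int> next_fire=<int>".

Answer: interval=5 next_fire=115

Derivation:
Op 1: register job_D */10 -> active={job_D:*/10}
Op 2: register job_C */15 -> active={job_C:*/15, job_D:*/10}
Op 3: register job_A */5 -> active={job_A:*/5, job_C:*/15, job_D:*/10}
Op 4: register job_E */18 -> active={job_A:*/5, job_C:*/15, job_D:*/10, job_E:*/18}
Op 5: register job_G */14 -> active={job_A:*/5, job_C:*/15, job_D:*/10, job_E:*/18, job_G:*/14}
Op 6: register job_G */14 -> active={job_A:*/5, job_C:*/15, job_D:*/10, job_E:*/18, job_G:*/14}
Op 7: register job_D */12 -> active={job_A:*/5, job_C:*/15, job_D:*/12, job_E:*/18, job_G:*/14}
Op 8: unregister job_G -> active={job_A:*/5, job_C:*/15, job_D:*/12, job_E:*/18}
Final interval of job_A = 5
Next fire of job_A after T=113: (113//5+1)*5 = 115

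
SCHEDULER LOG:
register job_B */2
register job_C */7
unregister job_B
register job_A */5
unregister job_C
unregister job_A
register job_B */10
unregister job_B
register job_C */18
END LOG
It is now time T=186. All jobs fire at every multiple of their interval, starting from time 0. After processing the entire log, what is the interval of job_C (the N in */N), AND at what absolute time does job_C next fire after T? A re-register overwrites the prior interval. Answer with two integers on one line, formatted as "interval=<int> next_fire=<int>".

Op 1: register job_B */2 -> active={job_B:*/2}
Op 2: register job_C */7 -> active={job_B:*/2, job_C:*/7}
Op 3: unregister job_B -> active={job_C:*/7}
Op 4: register job_A */5 -> active={job_A:*/5, job_C:*/7}
Op 5: unregister job_C -> active={job_A:*/5}
Op 6: unregister job_A -> active={}
Op 7: register job_B */10 -> active={job_B:*/10}
Op 8: unregister job_B -> active={}
Op 9: register job_C */18 -> active={job_C:*/18}
Final interval of job_C = 18
Next fire of job_C after T=186: (186//18+1)*18 = 198

Answer: interval=18 next_fire=198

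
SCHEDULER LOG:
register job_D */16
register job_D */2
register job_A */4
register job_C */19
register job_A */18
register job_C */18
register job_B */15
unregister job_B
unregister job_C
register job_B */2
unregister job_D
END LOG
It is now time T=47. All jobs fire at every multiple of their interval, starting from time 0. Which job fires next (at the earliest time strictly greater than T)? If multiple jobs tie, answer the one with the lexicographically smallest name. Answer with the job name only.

Answer: job_B

Derivation:
Op 1: register job_D */16 -> active={job_D:*/16}
Op 2: register job_D */2 -> active={job_D:*/2}
Op 3: register job_A */4 -> active={job_A:*/4, job_D:*/2}
Op 4: register job_C */19 -> active={job_A:*/4, job_C:*/19, job_D:*/2}
Op 5: register job_A */18 -> active={job_A:*/18, job_C:*/19, job_D:*/2}
Op 6: register job_C */18 -> active={job_A:*/18, job_C:*/18, job_D:*/2}
Op 7: register job_B */15 -> active={job_A:*/18, job_B:*/15, job_C:*/18, job_D:*/2}
Op 8: unregister job_B -> active={job_A:*/18, job_C:*/18, job_D:*/2}
Op 9: unregister job_C -> active={job_A:*/18, job_D:*/2}
Op 10: register job_B */2 -> active={job_A:*/18, job_B:*/2, job_D:*/2}
Op 11: unregister job_D -> active={job_A:*/18, job_B:*/2}
  job_A: interval 18, next fire after T=47 is 54
  job_B: interval 2, next fire after T=47 is 48
Earliest = 48, winner (lex tiebreak) = job_B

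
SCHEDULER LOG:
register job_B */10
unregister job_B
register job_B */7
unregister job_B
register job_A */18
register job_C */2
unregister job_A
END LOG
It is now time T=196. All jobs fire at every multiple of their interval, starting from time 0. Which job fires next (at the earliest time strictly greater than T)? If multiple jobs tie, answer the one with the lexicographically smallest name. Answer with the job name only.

Answer: job_C

Derivation:
Op 1: register job_B */10 -> active={job_B:*/10}
Op 2: unregister job_B -> active={}
Op 3: register job_B */7 -> active={job_B:*/7}
Op 4: unregister job_B -> active={}
Op 5: register job_A */18 -> active={job_A:*/18}
Op 6: register job_C */2 -> active={job_A:*/18, job_C:*/2}
Op 7: unregister job_A -> active={job_C:*/2}
  job_C: interval 2, next fire after T=196 is 198
Earliest = 198, winner (lex tiebreak) = job_C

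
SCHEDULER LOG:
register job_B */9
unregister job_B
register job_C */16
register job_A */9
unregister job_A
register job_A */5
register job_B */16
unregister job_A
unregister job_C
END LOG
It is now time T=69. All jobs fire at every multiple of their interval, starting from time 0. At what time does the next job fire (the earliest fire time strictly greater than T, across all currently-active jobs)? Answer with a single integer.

Answer: 80

Derivation:
Op 1: register job_B */9 -> active={job_B:*/9}
Op 2: unregister job_B -> active={}
Op 3: register job_C */16 -> active={job_C:*/16}
Op 4: register job_A */9 -> active={job_A:*/9, job_C:*/16}
Op 5: unregister job_A -> active={job_C:*/16}
Op 6: register job_A */5 -> active={job_A:*/5, job_C:*/16}
Op 7: register job_B */16 -> active={job_A:*/5, job_B:*/16, job_C:*/16}
Op 8: unregister job_A -> active={job_B:*/16, job_C:*/16}
Op 9: unregister job_C -> active={job_B:*/16}
  job_B: interval 16, next fire after T=69 is 80
Earliest fire time = 80 (job job_B)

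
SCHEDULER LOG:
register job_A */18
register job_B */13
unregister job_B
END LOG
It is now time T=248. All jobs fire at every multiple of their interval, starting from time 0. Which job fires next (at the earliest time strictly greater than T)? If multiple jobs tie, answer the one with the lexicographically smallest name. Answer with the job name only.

Answer: job_A

Derivation:
Op 1: register job_A */18 -> active={job_A:*/18}
Op 2: register job_B */13 -> active={job_A:*/18, job_B:*/13}
Op 3: unregister job_B -> active={job_A:*/18}
  job_A: interval 18, next fire after T=248 is 252
Earliest = 252, winner (lex tiebreak) = job_A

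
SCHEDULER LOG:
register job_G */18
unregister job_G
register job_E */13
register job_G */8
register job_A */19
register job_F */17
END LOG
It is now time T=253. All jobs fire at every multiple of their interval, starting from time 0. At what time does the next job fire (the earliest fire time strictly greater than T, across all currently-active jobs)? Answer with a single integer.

Op 1: register job_G */18 -> active={job_G:*/18}
Op 2: unregister job_G -> active={}
Op 3: register job_E */13 -> active={job_E:*/13}
Op 4: register job_G */8 -> active={job_E:*/13, job_G:*/8}
Op 5: register job_A */19 -> active={job_A:*/19, job_E:*/13, job_G:*/8}
Op 6: register job_F */17 -> active={job_A:*/19, job_E:*/13, job_F:*/17, job_G:*/8}
  job_A: interval 19, next fire after T=253 is 266
  job_E: interval 13, next fire after T=253 is 260
  job_F: interval 17, next fire after T=253 is 255
  job_G: interval 8, next fire after T=253 is 256
Earliest fire time = 255 (job job_F)

Answer: 255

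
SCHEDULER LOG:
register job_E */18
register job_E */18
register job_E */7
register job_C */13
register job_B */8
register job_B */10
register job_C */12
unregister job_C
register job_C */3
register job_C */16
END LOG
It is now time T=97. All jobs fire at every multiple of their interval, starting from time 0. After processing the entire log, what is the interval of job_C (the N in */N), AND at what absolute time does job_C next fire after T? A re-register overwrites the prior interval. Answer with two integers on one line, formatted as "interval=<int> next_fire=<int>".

Answer: interval=16 next_fire=112

Derivation:
Op 1: register job_E */18 -> active={job_E:*/18}
Op 2: register job_E */18 -> active={job_E:*/18}
Op 3: register job_E */7 -> active={job_E:*/7}
Op 4: register job_C */13 -> active={job_C:*/13, job_E:*/7}
Op 5: register job_B */8 -> active={job_B:*/8, job_C:*/13, job_E:*/7}
Op 6: register job_B */10 -> active={job_B:*/10, job_C:*/13, job_E:*/7}
Op 7: register job_C */12 -> active={job_B:*/10, job_C:*/12, job_E:*/7}
Op 8: unregister job_C -> active={job_B:*/10, job_E:*/7}
Op 9: register job_C */3 -> active={job_B:*/10, job_C:*/3, job_E:*/7}
Op 10: register job_C */16 -> active={job_B:*/10, job_C:*/16, job_E:*/7}
Final interval of job_C = 16
Next fire of job_C after T=97: (97//16+1)*16 = 112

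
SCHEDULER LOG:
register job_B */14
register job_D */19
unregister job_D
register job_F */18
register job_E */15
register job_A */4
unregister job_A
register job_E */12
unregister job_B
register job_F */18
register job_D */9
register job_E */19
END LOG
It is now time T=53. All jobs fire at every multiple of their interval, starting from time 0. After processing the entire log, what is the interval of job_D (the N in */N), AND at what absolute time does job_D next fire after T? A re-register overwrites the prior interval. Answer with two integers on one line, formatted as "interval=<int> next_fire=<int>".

Op 1: register job_B */14 -> active={job_B:*/14}
Op 2: register job_D */19 -> active={job_B:*/14, job_D:*/19}
Op 3: unregister job_D -> active={job_B:*/14}
Op 4: register job_F */18 -> active={job_B:*/14, job_F:*/18}
Op 5: register job_E */15 -> active={job_B:*/14, job_E:*/15, job_F:*/18}
Op 6: register job_A */4 -> active={job_A:*/4, job_B:*/14, job_E:*/15, job_F:*/18}
Op 7: unregister job_A -> active={job_B:*/14, job_E:*/15, job_F:*/18}
Op 8: register job_E */12 -> active={job_B:*/14, job_E:*/12, job_F:*/18}
Op 9: unregister job_B -> active={job_E:*/12, job_F:*/18}
Op 10: register job_F */18 -> active={job_E:*/12, job_F:*/18}
Op 11: register job_D */9 -> active={job_D:*/9, job_E:*/12, job_F:*/18}
Op 12: register job_E */19 -> active={job_D:*/9, job_E:*/19, job_F:*/18}
Final interval of job_D = 9
Next fire of job_D after T=53: (53//9+1)*9 = 54

Answer: interval=9 next_fire=54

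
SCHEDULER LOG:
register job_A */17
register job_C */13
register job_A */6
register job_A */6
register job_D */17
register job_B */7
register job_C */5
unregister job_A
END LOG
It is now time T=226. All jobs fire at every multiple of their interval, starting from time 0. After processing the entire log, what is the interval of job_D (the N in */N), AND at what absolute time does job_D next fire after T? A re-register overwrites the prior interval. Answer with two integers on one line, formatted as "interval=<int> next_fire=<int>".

Answer: interval=17 next_fire=238

Derivation:
Op 1: register job_A */17 -> active={job_A:*/17}
Op 2: register job_C */13 -> active={job_A:*/17, job_C:*/13}
Op 3: register job_A */6 -> active={job_A:*/6, job_C:*/13}
Op 4: register job_A */6 -> active={job_A:*/6, job_C:*/13}
Op 5: register job_D */17 -> active={job_A:*/6, job_C:*/13, job_D:*/17}
Op 6: register job_B */7 -> active={job_A:*/6, job_B:*/7, job_C:*/13, job_D:*/17}
Op 7: register job_C */5 -> active={job_A:*/6, job_B:*/7, job_C:*/5, job_D:*/17}
Op 8: unregister job_A -> active={job_B:*/7, job_C:*/5, job_D:*/17}
Final interval of job_D = 17
Next fire of job_D after T=226: (226//17+1)*17 = 238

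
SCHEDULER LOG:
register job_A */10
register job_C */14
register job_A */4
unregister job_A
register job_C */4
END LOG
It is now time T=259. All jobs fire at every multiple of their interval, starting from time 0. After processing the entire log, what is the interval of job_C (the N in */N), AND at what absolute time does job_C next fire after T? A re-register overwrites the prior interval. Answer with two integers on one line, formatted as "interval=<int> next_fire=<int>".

Answer: interval=4 next_fire=260

Derivation:
Op 1: register job_A */10 -> active={job_A:*/10}
Op 2: register job_C */14 -> active={job_A:*/10, job_C:*/14}
Op 3: register job_A */4 -> active={job_A:*/4, job_C:*/14}
Op 4: unregister job_A -> active={job_C:*/14}
Op 5: register job_C */4 -> active={job_C:*/4}
Final interval of job_C = 4
Next fire of job_C after T=259: (259//4+1)*4 = 260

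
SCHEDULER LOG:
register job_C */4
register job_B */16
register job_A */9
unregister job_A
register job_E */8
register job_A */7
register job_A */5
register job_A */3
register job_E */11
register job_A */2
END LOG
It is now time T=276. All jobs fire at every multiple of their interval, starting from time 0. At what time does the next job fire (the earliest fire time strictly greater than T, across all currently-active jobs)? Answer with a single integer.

Answer: 278

Derivation:
Op 1: register job_C */4 -> active={job_C:*/4}
Op 2: register job_B */16 -> active={job_B:*/16, job_C:*/4}
Op 3: register job_A */9 -> active={job_A:*/9, job_B:*/16, job_C:*/4}
Op 4: unregister job_A -> active={job_B:*/16, job_C:*/4}
Op 5: register job_E */8 -> active={job_B:*/16, job_C:*/4, job_E:*/8}
Op 6: register job_A */7 -> active={job_A:*/7, job_B:*/16, job_C:*/4, job_E:*/8}
Op 7: register job_A */5 -> active={job_A:*/5, job_B:*/16, job_C:*/4, job_E:*/8}
Op 8: register job_A */3 -> active={job_A:*/3, job_B:*/16, job_C:*/4, job_E:*/8}
Op 9: register job_E */11 -> active={job_A:*/3, job_B:*/16, job_C:*/4, job_E:*/11}
Op 10: register job_A */2 -> active={job_A:*/2, job_B:*/16, job_C:*/4, job_E:*/11}
  job_A: interval 2, next fire after T=276 is 278
  job_B: interval 16, next fire after T=276 is 288
  job_C: interval 4, next fire after T=276 is 280
  job_E: interval 11, next fire after T=276 is 286
Earliest fire time = 278 (job job_A)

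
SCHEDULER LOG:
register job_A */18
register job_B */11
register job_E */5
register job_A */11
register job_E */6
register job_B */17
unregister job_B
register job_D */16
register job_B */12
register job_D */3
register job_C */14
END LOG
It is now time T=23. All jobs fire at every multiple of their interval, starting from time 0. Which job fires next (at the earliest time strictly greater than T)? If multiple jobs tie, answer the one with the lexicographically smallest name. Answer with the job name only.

Answer: job_B

Derivation:
Op 1: register job_A */18 -> active={job_A:*/18}
Op 2: register job_B */11 -> active={job_A:*/18, job_B:*/11}
Op 3: register job_E */5 -> active={job_A:*/18, job_B:*/11, job_E:*/5}
Op 4: register job_A */11 -> active={job_A:*/11, job_B:*/11, job_E:*/5}
Op 5: register job_E */6 -> active={job_A:*/11, job_B:*/11, job_E:*/6}
Op 6: register job_B */17 -> active={job_A:*/11, job_B:*/17, job_E:*/6}
Op 7: unregister job_B -> active={job_A:*/11, job_E:*/6}
Op 8: register job_D */16 -> active={job_A:*/11, job_D:*/16, job_E:*/6}
Op 9: register job_B */12 -> active={job_A:*/11, job_B:*/12, job_D:*/16, job_E:*/6}
Op 10: register job_D */3 -> active={job_A:*/11, job_B:*/12, job_D:*/3, job_E:*/6}
Op 11: register job_C */14 -> active={job_A:*/11, job_B:*/12, job_C:*/14, job_D:*/3, job_E:*/6}
  job_A: interval 11, next fire after T=23 is 33
  job_B: interval 12, next fire after T=23 is 24
  job_C: interval 14, next fire after T=23 is 28
  job_D: interval 3, next fire after T=23 is 24
  job_E: interval 6, next fire after T=23 is 24
Earliest = 24, winner (lex tiebreak) = job_B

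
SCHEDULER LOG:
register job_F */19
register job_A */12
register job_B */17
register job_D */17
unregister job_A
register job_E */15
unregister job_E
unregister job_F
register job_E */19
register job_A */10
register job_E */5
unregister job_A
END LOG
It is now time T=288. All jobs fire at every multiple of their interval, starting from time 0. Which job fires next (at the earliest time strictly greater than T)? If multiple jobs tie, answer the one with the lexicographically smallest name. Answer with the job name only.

Answer: job_B

Derivation:
Op 1: register job_F */19 -> active={job_F:*/19}
Op 2: register job_A */12 -> active={job_A:*/12, job_F:*/19}
Op 3: register job_B */17 -> active={job_A:*/12, job_B:*/17, job_F:*/19}
Op 4: register job_D */17 -> active={job_A:*/12, job_B:*/17, job_D:*/17, job_F:*/19}
Op 5: unregister job_A -> active={job_B:*/17, job_D:*/17, job_F:*/19}
Op 6: register job_E */15 -> active={job_B:*/17, job_D:*/17, job_E:*/15, job_F:*/19}
Op 7: unregister job_E -> active={job_B:*/17, job_D:*/17, job_F:*/19}
Op 8: unregister job_F -> active={job_B:*/17, job_D:*/17}
Op 9: register job_E */19 -> active={job_B:*/17, job_D:*/17, job_E:*/19}
Op 10: register job_A */10 -> active={job_A:*/10, job_B:*/17, job_D:*/17, job_E:*/19}
Op 11: register job_E */5 -> active={job_A:*/10, job_B:*/17, job_D:*/17, job_E:*/5}
Op 12: unregister job_A -> active={job_B:*/17, job_D:*/17, job_E:*/5}
  job_B: interval 17, next fire after T=288 is 289
  job_D: interval 17, next fire after T=288 is 289
  job_E: interval 5, next fire after T=288 is 290
Earliest = 289, winner (lex tiebreak) = job_B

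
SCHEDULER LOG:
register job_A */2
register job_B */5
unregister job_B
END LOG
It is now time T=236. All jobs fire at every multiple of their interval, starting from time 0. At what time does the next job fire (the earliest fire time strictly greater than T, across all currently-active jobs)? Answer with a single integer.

Op 1: register job_A */2 -> active={job_A:*/2}
Op 2: register job_B */5 -> active={job_A:*/2, job_B:*/5}
Op 3: unregister job_B -> active={job_A:*/2}
  job_A: interval 2, next fire after T=236 is 238
Earliest fire time = 238 (job job_A)

Answer: 238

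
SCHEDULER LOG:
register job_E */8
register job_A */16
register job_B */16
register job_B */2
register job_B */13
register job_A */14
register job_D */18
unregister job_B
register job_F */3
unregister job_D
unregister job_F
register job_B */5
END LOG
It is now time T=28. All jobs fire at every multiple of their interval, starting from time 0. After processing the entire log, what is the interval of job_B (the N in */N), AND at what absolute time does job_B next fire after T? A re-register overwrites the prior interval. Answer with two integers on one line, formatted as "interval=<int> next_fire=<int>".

Op 1: register job_E */8 -> active={job_E:*/8}
Op 2: register job_A */16 -> active={job_A:*/16, job_E:*/8}
Op 3: register job_B */16 -> active={job_A:*/16, job_B:*/16, job_E:*/8}
Op 4: register job_B */2 -> active={job_A:*/16, job_B:*/2, job_E:*/8}
Op 5: register job_B */13 -> active={job_A:*/16, job_B:*/13, job_E:*/8}
Op 6: register job_A */14 -> active={job_A:*/14, job_B:*/13, job_E:*/8}
Op 7: register job_D */18 -> active={job_A:*/14, job_B:*/13, job_D:*/18, job_E:*/8}
Op 8: unregister job_B -> active={job_A:*/14, job_D:*/18, job_E:*/8}
Op 9: register job_F */3 -> active={job_A:*/14, job_D:*/18, job_E:*/8, job_F:*/3}
Op 10: unregister job_D -> active={job_A:*/14, job_E:*/8, job_F:*/3}
Op 11: unregister job_F -> active={job_A:*/14, job_E:*/8}
Op 12: register job_B */5 -> active={job_A:*/14, job_B:*/5, job_E:*/8}
Final interval of job_B = 5
Next fire of job_B after T=28: (28//5+1)*5 = 30

Answer: interval=5 next_fire=30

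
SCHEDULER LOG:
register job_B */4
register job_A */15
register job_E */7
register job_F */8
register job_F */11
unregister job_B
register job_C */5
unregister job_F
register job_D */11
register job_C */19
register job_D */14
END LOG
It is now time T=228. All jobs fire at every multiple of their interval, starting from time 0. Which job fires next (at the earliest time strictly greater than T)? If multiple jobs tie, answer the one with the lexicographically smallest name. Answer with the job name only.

Op 1: register job_B */4 -> active={job_B:*/4}
Op 2: register job_A */15 -> active={job_A:*/15, job_B:*/4}
Op 3: register job_E */7 -> active={job_A:*/15, job_B:*/4, job_E:*/7}
Op 4: register job_F */8 -> active={job_A:*/15, job_B:*/4, job_E:*/7, job_F:*/8}
Op 5: register job_F */11 -> active={job_A:*/15, job_B:*/4, job_E:*/7, job_F:*/11}
Op 6: unregister job_B -> active={job_A:*/15, job_E:*/7, job_F:*/11}
Op 7: register job_C */5 -> active={job_A:*/15, job_C:*/5, job_E:*/7, job_F:*/11}
Op 8: unregister job_F -> active={job_A:*/15, job_C:*/5, job_E:*/7}
Op 9: register job_D */11 -> active={job_A:*/15, job_C:*/5, job_D:*/11, job_E:*/7}
Op 10: register job_C */19 -> active={job_A:*/15, job_C:*/19, job_D:*/11, job_E:*/7}
Op 11: register job_D */14 -> active={job_A:*/15, job_C:*/19, job_D:*/14, job_E:*/7}
  job_A: interval 15, next fire after T=228 is 240
  job_C: interval 19, next fire after T=228 is 247
  job_D: interval 14, next fire after T=228 is 238
  job_E: interval 7, next fire after T=228 is 231
Earliest = 231, winner (lex tiebreak) = job_E

Answer: job_E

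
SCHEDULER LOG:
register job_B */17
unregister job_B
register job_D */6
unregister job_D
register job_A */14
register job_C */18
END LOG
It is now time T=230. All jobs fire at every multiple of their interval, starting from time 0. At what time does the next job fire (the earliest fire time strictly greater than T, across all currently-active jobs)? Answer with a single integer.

Op 1: register job_B */17 -> active={job_B:*/17}
Op 2: unregister job_B -> active={}
Op 3: register job_D */6 -> active={job_D:*/6}
Op 4: unregister job_D -> active={}
Op 5: register job_A */14 -> active={job_A:*/14}
Op 6: register job_C */18 -> active={job_A:*/14, job_C:*/18}
  job_A: interval 14, next fire after T=230 is 238
  job_C: interval 18, next fire after T=230 is 234
Earliest fire time = 234 (job job_C)

Answer: 234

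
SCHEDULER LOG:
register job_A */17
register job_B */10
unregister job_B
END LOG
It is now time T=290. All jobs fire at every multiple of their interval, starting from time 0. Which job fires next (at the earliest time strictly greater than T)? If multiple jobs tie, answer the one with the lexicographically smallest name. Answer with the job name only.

Op 1: register job_A */17 -> active={job_A:*/17}
Op 2: register job_B */10 -> active={job_A:*/17, job_B:*/10}
Op 3: unregister job_B -> active={job_A:*/17}
  job_A: interval 17, next fire after T=290 is 306
Earliest = 306, winner (lex tiebreak) = job_A

Answer: job_A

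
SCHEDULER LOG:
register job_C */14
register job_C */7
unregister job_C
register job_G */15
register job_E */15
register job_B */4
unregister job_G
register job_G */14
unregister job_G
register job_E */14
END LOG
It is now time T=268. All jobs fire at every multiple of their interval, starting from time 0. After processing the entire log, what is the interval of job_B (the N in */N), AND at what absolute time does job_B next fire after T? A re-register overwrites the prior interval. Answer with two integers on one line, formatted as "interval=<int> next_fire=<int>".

Op 1: register job_C */14 -> active={job_C:*/14}
Op 2: register job_C */7 -> active={job_C:*/7}
Op 3: unregister job_C -> active={}
Op 4: register job_G */15 -> active={job_G:*/15}
Op 5: register job_E */15 -> active={job_E:*/15, job_G:*/15}
Op 6: register job_B */4 -> active={job_B:*/4, job_E:*/15, job_G:*/15}
Op 7: unregister job_G -> active={job_B:*/4, job_E:*/15}
Op 8: register job_G */14 -> active={job_B:*/4, job_E:*/15, job_G:*/14}
Op 9: unregister job_G -> active={job_B:*/4, job_E:*/15}
Op 10: register job_E */14 -> active={job_B:*/4, job_E:*/14}
Final interval of job_B = 4
Next fire of job_B after T=268: (268//4+1)*4 = 272

Answer: interval=4 next_fire=272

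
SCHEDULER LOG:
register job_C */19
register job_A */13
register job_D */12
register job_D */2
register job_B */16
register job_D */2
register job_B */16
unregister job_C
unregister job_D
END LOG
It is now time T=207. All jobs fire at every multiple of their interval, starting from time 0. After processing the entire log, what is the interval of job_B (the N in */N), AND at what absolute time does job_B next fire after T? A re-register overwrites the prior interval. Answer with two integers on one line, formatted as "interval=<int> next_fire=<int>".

Answer: interval=16 next_fire=208

Derivation:
Op 1: register job_C */19 -> active={job_C:*/19}
Op 2: register job_A */13 -> active={job_A:*/13, job_C:*/19}
Op 3: register job_D */12 -> active={job_A:*/13, job_C:*/19, job_D:*/12}
Op 4: register job_D */2 -> active={job_A:*/13, job_C:*/19, job_D:*/2}
Op 5: register job_B */16 -> active={job_A:*/13, job_B:*/16, job_C:*/19, job_D:*/2}
Op 6: register job_D */2 -> active={job_A:*/13, job_B:*/16, job_C:*/19, job_D:*/2}
Op 7: register job_B */16 -> active={job_A:*/13, job_B:*/16, job_C:*/19, job_D:*/2}
Op 8: unregister job_C -> active={job_A:*/13, job_B:*/16, job_D:*/2}
Op 9: unregister job_D -> active={job_A:*/13, job_B:*/16}
Final interval of job_B = 16
Next fire of job_B after T=207: (207//16+1)*16 = 208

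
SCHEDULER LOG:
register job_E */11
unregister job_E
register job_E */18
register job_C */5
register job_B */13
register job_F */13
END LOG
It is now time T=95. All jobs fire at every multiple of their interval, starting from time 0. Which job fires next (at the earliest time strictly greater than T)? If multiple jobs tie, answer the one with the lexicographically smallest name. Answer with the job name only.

Op 1: register job_E */11 -> active={job_E:*/11}
Op 2: unregister job_E -> active={}
Op 3: register job_E */18 -> active={job_E:*/18}
Op 4: register job_C */5 -> active={job_C:*/5, job_E:*/18}
Op 5: register job_B */13 -> active={job_B:*/13, job_C:*/5, job_E:*/18}
Op 6: register job_F */13 -> active={job_B:*/13, job_C:*/5, job_E:*/18, job_F:*/13}
  job_B: interval 13, next fire after T=95 is 104
  job_C: interval 5, next fire after T=95 is 100
  job_E: interval 18, next fire after T=95 is 108
  job_F: interval 13, next fire after T=95 is 104
Earliest = 100, winner (lex tiebreak) = job_C

Answer: job_C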